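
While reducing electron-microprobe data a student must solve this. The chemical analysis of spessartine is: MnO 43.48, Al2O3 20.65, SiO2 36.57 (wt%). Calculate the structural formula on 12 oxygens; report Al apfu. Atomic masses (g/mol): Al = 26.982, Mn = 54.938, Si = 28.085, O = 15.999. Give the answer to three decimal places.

1.994 Al apfu

MnO: 43.48/70.937 = 0.61294 mol → 0.61294 mol Mn, 0.61294 mol O.
Al2O3: 20.65/101.961 = 0.20253 mol → 0.40506 mol Al, 0.60759 mol O.
SiO2: 36.57/60.083 = 0.60866 mol → 0.60866 mol Si, 1.21732 mol O.
Total oxygen = 2.43785 mol. Normalization factor = 12/2.43785 = 4.92237.
Al per 12 O = 0.40506 × 4.92237 = 1.994.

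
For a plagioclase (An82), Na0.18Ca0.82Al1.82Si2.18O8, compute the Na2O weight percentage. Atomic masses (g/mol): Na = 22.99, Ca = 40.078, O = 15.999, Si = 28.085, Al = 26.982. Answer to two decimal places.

Molar mass of Na0.18Ca0.82Al1.82Si2.18O8 = 0.18·22.99 + 0.82·40.078 + 1.82·26.982 + 2.18·28.085 + 8·15.999 = 275.327 g/mol.
Each formula unit contains 0.18 Na, equivalent to 0.18/2 = 0.0900 mol Na2O.
M(Na2O) = 2×22.99 + 1×15.999 = 61.979 g/mol.
Mass of Na2O per formula unit = 0.0900 × 61.979 = 5.578 g.
Na2O wt% = 5.578 / 275.327 × 100 = 2.03%.

2.03 wt%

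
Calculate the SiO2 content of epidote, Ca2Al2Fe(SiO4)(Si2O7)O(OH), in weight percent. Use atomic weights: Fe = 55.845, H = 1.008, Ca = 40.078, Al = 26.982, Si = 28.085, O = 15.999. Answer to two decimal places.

37.30 wt%

M(Ca2Al2Fe(SiO4)(Si2O7)O(OH)) = 483.215 g/mol; M(SiO2) = 60.083 g/mol.
Moles SiO2 per formula unit = 3 Si ÷ 1 = 3.0000.
SiO2 fraction = (3.0000 × 60.083) / 483.215 = 180.249/483.215 = 0.3730.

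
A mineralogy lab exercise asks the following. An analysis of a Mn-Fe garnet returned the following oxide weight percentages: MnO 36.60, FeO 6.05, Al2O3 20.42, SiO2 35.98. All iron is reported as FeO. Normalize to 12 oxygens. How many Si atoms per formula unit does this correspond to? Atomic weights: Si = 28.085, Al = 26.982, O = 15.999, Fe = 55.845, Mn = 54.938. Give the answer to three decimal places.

MnO (M=70.937): mol = 0.51595; Mn = 0.51595, O = 0.51595.
FeO (M=71.844): mol = 0.08421; Fe = 0.08421, O = 0.08421.
Al2O3 (M=101.961): mol = 0.20027; Al = 0.40054, O = 0.60081.
SiO2 (M=60.083): mol = 0.59884; Si = 0.59884, O = 1.19768.
ΣO = 2.39865; factor = 12/ΣO = 5.00281.
Si apfu = 0.59884 × 5.00281 = 2.996.

2.996 Si apfu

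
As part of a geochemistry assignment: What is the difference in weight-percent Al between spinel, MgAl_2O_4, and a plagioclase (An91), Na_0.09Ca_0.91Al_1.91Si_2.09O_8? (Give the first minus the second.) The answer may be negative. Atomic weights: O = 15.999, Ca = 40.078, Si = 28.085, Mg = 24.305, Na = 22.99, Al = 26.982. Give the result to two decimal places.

M(MgAl_2O_4) = 142.265 g/mol, so wt% Al = 53.964/142.265 × 100 = 37.93%.
M(Na_0.09Ca_0.91Al_1.91Si_2.09O_8) = 276.765 g/mol, so wt% Al = 51.536/276.765 × 100 = 18.62%.
37.93 − 18.62 = 19.31 pp.

19.31 percentage points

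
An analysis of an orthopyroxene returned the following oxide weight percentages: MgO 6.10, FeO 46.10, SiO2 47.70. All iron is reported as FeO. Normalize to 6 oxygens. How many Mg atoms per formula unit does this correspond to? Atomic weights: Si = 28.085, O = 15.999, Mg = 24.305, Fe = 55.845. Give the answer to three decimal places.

0.381 Mg apfu

6.10 wt% MgO ÷ 40.304 g/mol = 0.15135 mol, giving 0.15135 Mg and 0.15135 O.
46.10 wt% FeO ÷ 71.844 g/mol = 0.64167 mol, giving 0.64167 Fe and 0.64167 O.
47.70 wt% SiO2 ÷ 60.083 g/mol = 0.79390 mol, giving 0.79390 Si and 1.58780 O.
Oxygen sums to 2.38082; scaling by 6/2.38082 = 2.52014 puts the formula on 6 O.
Mg: 0.15135 × 2.52014 = 0.381 atoms per formula unit.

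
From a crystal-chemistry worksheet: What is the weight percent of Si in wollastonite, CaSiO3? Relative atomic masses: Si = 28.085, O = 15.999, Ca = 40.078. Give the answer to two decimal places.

24.18 weight percent

Molar mass of CaSiO3: 1·40.078 + 1·28.085 + 3·15.999 = 116.160 g/mol.
Mass of Si per formula unit: 1 × 28.085 = 28.085 g.
Weight fraction Si = 28.085 / 116.160 = 0.2418.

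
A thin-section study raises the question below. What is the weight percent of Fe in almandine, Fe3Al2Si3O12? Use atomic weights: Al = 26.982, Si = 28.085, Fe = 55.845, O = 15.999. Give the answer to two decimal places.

33.66 weight percent

Formula mass = 3·55.845 + 2·26.982 + 3·28.085 + 12·15.999 = 497.742 g/mol, of which 167.535 g is Fe.
So Fe makes up 167.535/497.742 = 0.3366 of the mass, i.e. 33.66%.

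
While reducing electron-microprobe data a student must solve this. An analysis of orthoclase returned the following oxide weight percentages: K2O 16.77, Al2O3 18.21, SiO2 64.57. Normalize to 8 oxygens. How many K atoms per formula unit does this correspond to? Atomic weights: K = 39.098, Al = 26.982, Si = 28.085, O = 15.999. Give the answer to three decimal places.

0.995 K apfu

K2O: 16.77/94.195 = 0.17803 mol → 0.35606 mol K, 0.17803 mol O.
Al2O3: 18.21/101.961 = 0.17860 mol → 0.35720 mol Al, 0.53580 mol O.
SiO2: 64.57/60.083 = 1.07468 mol → 1.07468 mol Si, 2.14936 mol O.
Total oxygen = 2.86319 mol. Normalization factor = 8/2.86319 = 2.79409.
K per 8 O = 0.35606 × 2.79409 = 0.995.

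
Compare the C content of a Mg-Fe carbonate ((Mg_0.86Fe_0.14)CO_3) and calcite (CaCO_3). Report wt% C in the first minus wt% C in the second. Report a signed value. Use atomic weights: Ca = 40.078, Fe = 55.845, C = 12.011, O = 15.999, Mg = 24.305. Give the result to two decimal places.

First mineral: 12.011 g C in 88.729 g formula = 13.54 wt% C.
Second mineral: 12.011 g C in 100.086 g formula = 12.00 wt% C.
13.54% − 12.00% gives a difference of 1.54 percentage points.

1.54 percentage points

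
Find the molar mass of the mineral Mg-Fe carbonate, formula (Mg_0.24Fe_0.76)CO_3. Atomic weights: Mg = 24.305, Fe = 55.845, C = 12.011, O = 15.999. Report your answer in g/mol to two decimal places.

108.28 g/mol

M = 0.24(24.305) + 0.76(55.845) + 1(12.011) + 3(15.999)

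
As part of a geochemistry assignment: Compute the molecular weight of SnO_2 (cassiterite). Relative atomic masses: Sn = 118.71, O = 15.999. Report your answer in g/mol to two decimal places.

The formula mass is the sum 1·118.71 + 2·15.999.

150.71 g/mol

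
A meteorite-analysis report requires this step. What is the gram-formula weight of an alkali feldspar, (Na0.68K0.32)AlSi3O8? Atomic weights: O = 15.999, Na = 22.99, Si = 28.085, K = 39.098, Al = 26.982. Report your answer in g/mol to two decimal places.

Na: 0.68 × 22.99 = 15.6332
K: 0.32 × 39.098 = 12.5114
Al: 1 × 26.982 = 26.9820
Si: 3 × 28.085 = 84.2550
O: 8 × 15.999 = 127.9920
Summing the contributions gives the formula mass.

267.37 g/mol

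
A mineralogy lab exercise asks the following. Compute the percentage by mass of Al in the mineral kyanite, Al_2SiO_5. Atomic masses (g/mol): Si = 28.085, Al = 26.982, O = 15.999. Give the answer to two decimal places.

33.30 wt%

Molar mass of Al_2SiO_5: 2*26.982 + 1*28.085 + 5*15.999 = 162.044 g/mol.
Mass of Al per formula unit: 2 × 26.982 = 53.964 g.
Weight fraction Al = 53.964 / 162.044 = 0.3330.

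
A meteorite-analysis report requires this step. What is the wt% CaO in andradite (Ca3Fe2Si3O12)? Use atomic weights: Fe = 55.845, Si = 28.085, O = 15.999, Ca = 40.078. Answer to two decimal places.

33.11 wt%

Molar mass of Ca3Fe2Si3O12 = 3*40.078 + 2*55.845 + 3*28.085 + 12*15.999 = 508.167 g/mol.
Each formula unit contains 3 Ca, equivalent to 3/1 = 3.0000 mol CaO.
M(CaO) = 1×40.078 + 1×15.999 = 56.077 g/mol.
Mass of CaO per formula unit = 3.0000 × 56.077 = 168.231 g.
CaO wt% = 168.231 / 508.167 × 100 = 33.11%.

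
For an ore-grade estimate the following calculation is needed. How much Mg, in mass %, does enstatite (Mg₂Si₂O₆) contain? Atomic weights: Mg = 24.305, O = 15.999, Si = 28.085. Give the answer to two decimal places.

24.21 mass %

Molar mass of Mg₂Si₂O₆: 2×24.305 + 2×28.085 + 6×15.999 = 200.774 g/mol.
Mass of Mg per formula unit: 2 × 24.305 = 48.610 g.
Weight fraction Mg = 48.610 / 200.774 = 0.2421.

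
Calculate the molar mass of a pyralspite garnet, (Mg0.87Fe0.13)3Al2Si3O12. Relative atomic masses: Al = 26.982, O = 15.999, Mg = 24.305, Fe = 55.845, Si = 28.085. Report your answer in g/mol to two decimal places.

415.42 g/mol

The formula mass is the sum 2.61·24.305 + 0.39·55.845 + 2·26.982 + 3·28.085 + 12·15.999.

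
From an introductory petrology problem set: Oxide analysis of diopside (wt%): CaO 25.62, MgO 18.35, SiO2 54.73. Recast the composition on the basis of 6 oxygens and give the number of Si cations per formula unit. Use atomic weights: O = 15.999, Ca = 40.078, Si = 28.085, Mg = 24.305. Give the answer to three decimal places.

CaO: 25.62/56.077 = 0.45687 mol → 0.45687 mol Ca, 0.45687 mol O.
MgO: 18.35/40.304 = 0.45529 mol → 0.45529 mol Mg, 0.45529 mol O.
SiO2: 54.73/60.083 = 0.91091 mol → 0.91091 mol Si, 1.82182 mol O.
Total oxygen = 2.73398 mol. Normalization factor = 6/2.73398 = 2.19460.
Si per 6 O = 0.91091 × 2.19460 = 1.999.

1.999 Si apfu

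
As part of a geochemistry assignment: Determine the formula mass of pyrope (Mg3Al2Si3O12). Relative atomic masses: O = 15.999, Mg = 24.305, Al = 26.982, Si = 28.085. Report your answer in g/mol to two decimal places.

M = 3×24.305 + 2×26.982 + 3×28.085 + 12×15.999

403.12 g/mol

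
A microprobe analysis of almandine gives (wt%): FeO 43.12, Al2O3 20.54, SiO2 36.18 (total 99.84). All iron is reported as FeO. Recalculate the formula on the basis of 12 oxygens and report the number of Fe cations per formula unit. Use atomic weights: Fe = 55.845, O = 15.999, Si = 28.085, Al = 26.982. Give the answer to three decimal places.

43.12 wt% FeO ÷ 71.844 g/mol = 0.60019 mol, giving 0.60019 Fe and 0.60019 O.
20.54 wt% Al2O3 ÷ 101.961 g/mol = 0.20145 mol, giving 0.40290 Al and 0.60435 O.
36.18 wt% SiO2 ÷ 60.083 g/mol = 0.60217 mol, giving 0.60217 Si and 1.20434 O.
Oxygen sums to 2.40888; scaling by 12/2.40888 = 4.98157 puts the formula on 12 O.
Fe: 0.60019 × 4.98157 = 2.990 atoms per formula unit.

2.990 Fe apfu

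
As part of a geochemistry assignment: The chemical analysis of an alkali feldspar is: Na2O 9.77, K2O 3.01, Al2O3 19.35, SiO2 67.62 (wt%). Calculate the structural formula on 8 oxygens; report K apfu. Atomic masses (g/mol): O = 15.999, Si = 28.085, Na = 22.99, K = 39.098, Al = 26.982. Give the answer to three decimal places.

Na2O: 9.77/61.979 = 0.15763 mol → 0.31526 mol Na, 0.15763 mol O.
K2O: 3.01/94.195 = 0.03195 mol → 0.06390 mol K, 0.03195 mol O.
Al2O3: 19.35/101.961 = 0.18978 mol → 0.37956 mol Al, 0.56934 mol O.
SiO2: 67.62/60.083 = 1.12544 mol → 1.12544 mol Si, 2.25088 mol O.
Total oxygen = 3.00980 mol. Normalization factor = 8/3.00980 = 2.65798.
K per 8 O = 0.06390 × 2.65798 = 0.170.

0.170 K apfu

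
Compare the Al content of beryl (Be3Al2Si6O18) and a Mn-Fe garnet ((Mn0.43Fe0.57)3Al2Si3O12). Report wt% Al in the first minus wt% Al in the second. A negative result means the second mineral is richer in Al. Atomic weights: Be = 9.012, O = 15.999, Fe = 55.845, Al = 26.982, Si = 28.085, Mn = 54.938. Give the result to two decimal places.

Al in Be3Al2Si6O18: molar mass 537.492 g/mol; 2×26.982 = 53.964 g → 10.04 wt%.
Al in (Mn0.43Fe0.57)3Al2Si3O12: molar mass 496.572 g/mol; 2×26.982 = 53.964 g → 10.87 wt%.
Difference = 10.04 − 10.87 = -0.83 percentage points.

-0.83 percentage points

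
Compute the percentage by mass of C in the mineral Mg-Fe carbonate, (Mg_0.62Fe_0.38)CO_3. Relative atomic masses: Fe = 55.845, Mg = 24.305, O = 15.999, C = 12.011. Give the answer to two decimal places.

M((Mg_0.62Fe_0.38)CO_3) = 96.298 g/mol.
C contributes 1 × 12.011 = 12.011 g per mole.
12.011/96.298 = 0.1247 → 12.47%.

12.47 wt%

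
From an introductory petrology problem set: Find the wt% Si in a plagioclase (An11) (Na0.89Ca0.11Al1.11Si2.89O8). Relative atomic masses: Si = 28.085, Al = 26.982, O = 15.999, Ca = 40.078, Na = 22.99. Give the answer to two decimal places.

Formula mass = 0.89×22.99 + 0.11×40.078 + 1.11×26.982 + 2.89×28.085 + 8×15.999 = 263.977 g/mol, of which 81.166 g is Si.
So Si makes up 81.166/263.977 = 0.3075 of the mass, i.e. 30.75%.

30.75 weight percent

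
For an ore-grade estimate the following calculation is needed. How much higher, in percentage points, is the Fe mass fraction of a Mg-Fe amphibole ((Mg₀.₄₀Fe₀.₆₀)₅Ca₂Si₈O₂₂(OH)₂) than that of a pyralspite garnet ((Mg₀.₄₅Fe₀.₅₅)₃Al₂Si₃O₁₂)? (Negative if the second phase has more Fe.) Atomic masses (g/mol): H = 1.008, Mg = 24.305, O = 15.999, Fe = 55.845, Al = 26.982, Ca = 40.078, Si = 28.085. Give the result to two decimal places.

First mineral: 167.535 g Fe in 906.973 g formula = 18.47 wt% Fe.
Second mineral: 92.144 g Fe in 455.163 g formula = 20.24 wt% Fe.
18.47% − 20.24% gives a difference of -1.77 percentage points.

-1.77 percentage points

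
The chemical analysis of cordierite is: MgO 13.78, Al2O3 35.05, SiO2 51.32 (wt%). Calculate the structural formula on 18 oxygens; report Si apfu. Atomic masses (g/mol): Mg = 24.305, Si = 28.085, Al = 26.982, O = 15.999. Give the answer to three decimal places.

4.989 Si apfu

MgO (M=40.304): mol = 0.34190; Mg = 0.34190, O = 0.34190.
Al2O3 (M=101.961): mol = 0.34376; Al = 0.68752, O = 1.03128.
SiO2 (M=60.083): mol = 0.85415; Si = 0.85415, O = 1.70830.
ΣO = 3.08148; factor = 18/ΣO = 5.84135.
Si apfu = 0.85415 × 5.84135 = 4.989.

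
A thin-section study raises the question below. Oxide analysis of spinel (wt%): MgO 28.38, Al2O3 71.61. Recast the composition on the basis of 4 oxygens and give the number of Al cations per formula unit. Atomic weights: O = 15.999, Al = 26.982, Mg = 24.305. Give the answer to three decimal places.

MgO: 28.38/40.304 = 0.70415 mol → 0.70415 mol Mg, 0.70415 mol O.
Al2O3: 71.61/101.961 = 0.70233 mol → 1.40466 mol Al, 2.10699 mol O.
Total oxygen = 2.81114 mol. Normalization factor = 4/2.81114 = 1.42291.
Al per 4 O = 1.40466 × 1.42291 = 1.999.

1.999 Al apfu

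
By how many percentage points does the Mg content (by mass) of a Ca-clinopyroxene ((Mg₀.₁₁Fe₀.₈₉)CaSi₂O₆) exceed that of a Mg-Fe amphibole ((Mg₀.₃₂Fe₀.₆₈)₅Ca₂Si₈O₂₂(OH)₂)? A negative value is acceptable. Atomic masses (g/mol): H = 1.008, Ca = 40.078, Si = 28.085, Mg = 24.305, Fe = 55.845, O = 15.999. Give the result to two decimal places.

First mineral: 2.674 g Mg in 244.618 g formula = 1.09 wt% Mg.
Second mineral: 38.888 g Mg in 919.589 g formula = 4.23 wt% Mg.
1.09% − 4.23% gives a difference of -3.14 percentage points.

-3.14 percentage points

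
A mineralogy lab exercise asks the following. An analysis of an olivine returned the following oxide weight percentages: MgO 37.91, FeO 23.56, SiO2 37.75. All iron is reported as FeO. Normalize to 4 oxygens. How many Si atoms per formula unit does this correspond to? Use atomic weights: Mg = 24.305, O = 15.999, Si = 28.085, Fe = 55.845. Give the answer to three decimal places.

0.995 Si apfu

MgO: 37.91/40.304 = 0.94060 mol → 0.94060 mol Mg, 0.94060 mol O.
FeO: 23.56/71.844 = 0.32793 mol → 0.32793 mol Fe, 0.32793 mol O.
SiO2: 37.75/60.083 = 0.62830 mol → 0.62830 mol Si, 1.25660 mol O.
Total oxygen = 2.52513 mol. Normalization factor = 4/2.52513 = 1.58408.
Si per 4 O = 0.62830 × 1.58408 = 0.995.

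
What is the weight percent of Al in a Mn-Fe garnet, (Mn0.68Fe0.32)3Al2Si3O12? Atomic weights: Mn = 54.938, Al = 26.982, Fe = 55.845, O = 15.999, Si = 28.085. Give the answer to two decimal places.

10.88 weight percent

Molar mass of (Mn0.68Fe0.32)3Al2Si3O12: 2.04*54.938 + 0.96*55.845 + 2*26.982 + 3*28.085 + 12*15.999 = 495.892 g/mol.
Mass of Al per formula unit: 2 × 26.982 = 53.964 g.
Weight fraction Al = 53.964 / 495.892 = 0.1088.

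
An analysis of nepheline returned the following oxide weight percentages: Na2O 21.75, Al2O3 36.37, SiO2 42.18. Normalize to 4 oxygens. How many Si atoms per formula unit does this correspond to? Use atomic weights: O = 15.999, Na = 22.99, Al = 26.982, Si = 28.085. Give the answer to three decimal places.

0.994 Si apfu

Na2O: 21.75/61.979 = 0.35093 mol → 0.70186 mol Na, 0.35093 mol O.
Al2O3: 36.37/101.961 = 0.35671 mol → 0.71342 mol Al, 1.07013 mol O.
SiO2: 42.18/60.083 = 0.70203 mol → 0.70203 mol Si, 1.40406 mol O.
Total oxygen = 2.82512 mol. Normalization factor = 4/2.82512 = 1.41587.
Si per 4 O = 0.70203 × 1.41587 = 0.994.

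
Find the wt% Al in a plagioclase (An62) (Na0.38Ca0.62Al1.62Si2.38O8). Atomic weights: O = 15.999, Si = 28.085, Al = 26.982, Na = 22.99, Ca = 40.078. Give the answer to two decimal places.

16.06 wt%

M(Na0.38Ca0.62Al1.62Si2.38O8) = 272.130 g/mol.
Al contributes 1.62 × 26.982 = 43.711 g per mole.
43.711/272.130 = 0.1606 → 16.06%.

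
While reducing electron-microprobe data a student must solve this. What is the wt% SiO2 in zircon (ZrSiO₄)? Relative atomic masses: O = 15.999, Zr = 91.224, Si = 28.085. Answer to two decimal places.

Molar mass of ZrSiO₄ = 1·91.224 + 1·28.085 + 4·15.999 = 183.305 g/mol.
Each formula unit contains 1 Si, equivalent to 1/1 = 1.0000 mol SiO2.
M(SiO2) = 1×28.085 + 2×15.999 = 60.083 g/mol.
Mass of SiO2 per formula unit = 1.0000 × 60.083 = 60.083 g.
SiO2 wt% = 60.083 / 183.305 × 100 = 32.78%.

32.78 wt%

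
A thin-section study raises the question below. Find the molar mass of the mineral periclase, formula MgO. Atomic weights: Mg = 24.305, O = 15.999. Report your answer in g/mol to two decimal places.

40.30 g/mol

Mg: 1 × 24.305 = 24.3050
O: 1 × 15.999 = 15.9990
Summing the contributions gives the formula mass.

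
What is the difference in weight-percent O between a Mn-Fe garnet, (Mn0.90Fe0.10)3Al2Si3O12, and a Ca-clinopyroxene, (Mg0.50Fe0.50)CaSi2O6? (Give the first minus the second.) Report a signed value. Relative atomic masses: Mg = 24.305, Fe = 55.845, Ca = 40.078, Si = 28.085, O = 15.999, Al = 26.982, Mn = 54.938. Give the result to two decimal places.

M((Mn0.90Fe0.10)3Al2Si3O12) = 495.293 g/mol, so wt% O = 191.988/495.293 × 100 = 38.76%.
M((Mg0.50Fe0.50)CaSi2O6) = 232.317 g/mol, so wt% O = 95.994/232.317 × 100 = 41.32%.
38.76 − 41.32 = -2.56 pp.

-2.56 percentage points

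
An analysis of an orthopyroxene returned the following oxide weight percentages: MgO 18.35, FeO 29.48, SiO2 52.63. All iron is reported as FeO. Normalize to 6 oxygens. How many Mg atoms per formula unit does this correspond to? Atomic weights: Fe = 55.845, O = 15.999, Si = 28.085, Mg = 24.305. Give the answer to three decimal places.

MgO: 18.35/40.304 = 0.45529 mol → 0.45529 mol Mg, 0.45529 mol O.
FeO: 29.48/71.844 = 0.41033 mol → 0.41033 mol Fe, 0.41033 mol O.
SiO2: 52.63/60.083 = 0.87595 mol → 0.87595 mol Si, 1.75190 mol O.
Total oxygen = 2.61752 mol. Normalization factor = 6/2.61752 = 2.29225.
Mg per 6 O = 0.45529 × 2.29225 = 1.044.

1.044 Mg apfu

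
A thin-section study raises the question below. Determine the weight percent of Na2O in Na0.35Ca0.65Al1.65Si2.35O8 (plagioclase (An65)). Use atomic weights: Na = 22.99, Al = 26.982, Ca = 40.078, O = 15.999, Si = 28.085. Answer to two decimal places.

Molar mass of Na0.35Ca0.65Al1.65Si2.35O8 = 0.35·22.99 + 0.65·40.078 + 1.65·26.982 + 2.35·28.085 + 8·15.999 = 272.609 g/mol.
Each formula unit contains 0.35 Na, equivalent to 0.35/2 = 0.1750 mol Na2O.
M(Na2O) = 2×22.99 + 1×15.999 = 61.979 g/mol.
Mass of Na2O per formula unit = 0.1750 × 61.979 = 10.846 g.
Na2O wt% = 10.846 / 272.609 × 100 = 3.98%.

3.98 wt%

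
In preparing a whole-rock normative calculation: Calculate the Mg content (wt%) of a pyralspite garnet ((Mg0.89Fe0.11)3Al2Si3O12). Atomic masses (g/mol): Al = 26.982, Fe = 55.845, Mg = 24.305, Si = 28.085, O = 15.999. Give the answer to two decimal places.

15.69 wt%

Formula mass = 2.67*24.305 + 0.33*55.845 + 2*26.982 + 3*28.085 + 12*15.999 = 413.530 g/mol, of which 64.894 g is Mg.
So Mg makes up 64.894/413.530 = 0.1569 of the mass, i.e. 15.69%.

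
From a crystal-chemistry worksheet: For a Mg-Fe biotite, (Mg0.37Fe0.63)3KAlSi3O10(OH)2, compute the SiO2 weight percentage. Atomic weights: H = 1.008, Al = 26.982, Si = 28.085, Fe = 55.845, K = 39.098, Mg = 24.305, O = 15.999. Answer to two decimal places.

37.80 wt%

Molar mass of (Mg0.37Fe0.63)3KAlSi3O10(OH)2 = 1.11*24.305 + 1.89*55.845 + 1*39.098 + 1*26.982 + 3*28.085 + 12*15.999 + 2*1.008 = 476.865 g/mol.
Each formula unit contains 3 Si, equivalent to 3/1 = 3.0000 mol SiO2.
M(SiO2) = 1×28.085 + 2×15.999 = 60.083 g/mol.
Mass of SiO2 per formula unit = 3.0000 × 60.083 = 180.249 g.
SiO2 wt% = 180.249 / 476.865 × 100 = 37.80%.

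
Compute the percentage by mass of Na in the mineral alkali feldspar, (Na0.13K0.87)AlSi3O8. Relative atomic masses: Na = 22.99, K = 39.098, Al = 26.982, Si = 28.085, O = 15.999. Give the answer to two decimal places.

Formula mass = 0.13*22.99 + 0.87*39.098 + 1*26.982 + 3*28.085 + 8*15.999 = 276.233 g/mol, of which 2.989 g is Na.
So Na makes up 2.989/276.233 = 0.0108 of the mass, i.e. 1.08%.

1.08 wt%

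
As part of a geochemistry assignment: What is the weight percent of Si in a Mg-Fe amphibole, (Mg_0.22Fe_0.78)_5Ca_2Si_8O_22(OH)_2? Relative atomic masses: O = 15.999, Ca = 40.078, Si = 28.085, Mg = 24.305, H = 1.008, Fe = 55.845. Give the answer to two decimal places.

Molar mass of (Mg_0.22Fe_0.78)_5Ca_2Si_8O_22(OH)_2: 1.10·24.305 + 3.90·55.845 + 2·40.078 + 8·28.085 + 24·15.999 + 2·1.008 = 935.359 g/mol.
Mass of Si per formula unit: 8 × 28.085 = 224.680 g.
Weight fraction Si = 224.680 / 935.359 = 0.2402.

24.02 mass %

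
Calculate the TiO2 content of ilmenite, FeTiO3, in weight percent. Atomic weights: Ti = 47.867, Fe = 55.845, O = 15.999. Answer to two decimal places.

52.64 wt%

M(FeTiO3) = 151.709 g/mol; M(TiO2) = 79.865 g/mol.
Moles TiO2 per formula unit = 1 Ti ÷ 1 = 1.0000.
TiO2 fraction = (1.0000 × 79.865) / 151.709 = 79.865/151.709 = 0.5264.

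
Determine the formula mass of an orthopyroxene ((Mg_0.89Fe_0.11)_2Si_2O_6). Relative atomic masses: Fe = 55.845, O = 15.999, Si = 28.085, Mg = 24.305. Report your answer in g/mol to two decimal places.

207.71 g/mol

The formula mass is the sum 1.78×24.305 + 0.22×55.845 + 2×28.085 + 6×15.999.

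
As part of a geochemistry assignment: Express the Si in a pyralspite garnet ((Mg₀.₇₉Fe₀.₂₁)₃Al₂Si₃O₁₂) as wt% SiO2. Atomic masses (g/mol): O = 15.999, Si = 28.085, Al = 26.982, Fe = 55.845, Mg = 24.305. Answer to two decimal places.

42.61 wt%

M((Mg₀.₇₉Fe₀.₂₁)₃Al₂Si₃O₁₂) = 422.992 g/mol; M(SiO2) = 60.083 g/mol.
Moles SiO2 per formula unit = 3 Si ÷ 1 = 3.0000.
SiO2 fraction = (3.0000 × 60.083) / 422.992 = 180.249/422.992 = 0.4261.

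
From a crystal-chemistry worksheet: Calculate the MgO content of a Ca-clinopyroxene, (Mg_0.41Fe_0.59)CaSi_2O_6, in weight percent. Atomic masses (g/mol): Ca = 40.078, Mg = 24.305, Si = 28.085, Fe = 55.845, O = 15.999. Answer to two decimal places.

Formula mass = 235.156 g/mol.
0.41 Mg → 0.4100 mol MgO per formula unit; M(MgO) = 40.304, so MgO mass = 16.525 g.
16.525/235.156 × 100 = 7.03 wt%.

7.03 wt%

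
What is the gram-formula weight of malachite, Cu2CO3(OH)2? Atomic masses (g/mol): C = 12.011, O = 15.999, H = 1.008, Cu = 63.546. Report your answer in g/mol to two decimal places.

Cu: 2 × 63.546 = 127.0920
C: 1 × 12.011 = 12.0110
O: 5 × 15.999 = 79.9950
H: 2 × 1.008 = 2.0160
Summing the contributions gives the formula mass.

221.11 g/mol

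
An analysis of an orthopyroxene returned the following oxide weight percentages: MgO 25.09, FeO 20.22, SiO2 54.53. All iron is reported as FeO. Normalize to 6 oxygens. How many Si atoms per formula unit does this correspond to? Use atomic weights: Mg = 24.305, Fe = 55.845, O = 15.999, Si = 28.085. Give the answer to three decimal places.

2.003 Si apfu

MgO (M=40.304): mol = 0.62252; Mg = 0.62252, O = 0.62252.
FeO (M=71.844): mol = 0.28144; Fe = 0.28144, O = 0.28144.
SiO2 (M=60.083): mol = 0.90758; Si = 0.90758, O = 1.81516.
ΣO = 2.71912; factor = 6/ΣO = 2.20660.
Si apfu = 0.90758 × 2.20660 = 2.003.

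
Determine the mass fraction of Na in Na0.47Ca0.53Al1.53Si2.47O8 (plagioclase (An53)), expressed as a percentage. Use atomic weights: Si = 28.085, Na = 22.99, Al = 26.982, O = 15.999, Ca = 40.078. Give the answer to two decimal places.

M(Na0.47Ca0.53Al1.53Si2.47O8) = 270.691 g/mol.
Na contributes 0.47 × 22.99 = 10.805 g per mole.
10.805/270.691 = 0.0399 → 3.99%.

3.99 weight percent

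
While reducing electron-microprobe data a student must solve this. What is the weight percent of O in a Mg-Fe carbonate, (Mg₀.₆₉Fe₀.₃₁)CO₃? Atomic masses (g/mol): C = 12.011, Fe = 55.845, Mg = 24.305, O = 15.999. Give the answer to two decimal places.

M((Mg₀.₆₉Fe₀.₃₁)CO₃) = 94.090 g/mol.
O contributes 3 × 15.999 = 47.997 g per mole.
47.997/94.090 = 0.5101 → 51.01%.

51.01 wt%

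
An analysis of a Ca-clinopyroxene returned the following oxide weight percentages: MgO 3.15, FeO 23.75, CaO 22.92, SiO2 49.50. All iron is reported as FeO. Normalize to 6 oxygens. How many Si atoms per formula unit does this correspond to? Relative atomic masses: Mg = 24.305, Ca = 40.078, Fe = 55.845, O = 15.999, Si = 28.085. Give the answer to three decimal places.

MgO (M=40.304): mol = 0.07816; Mg = 0.07816, O = 0.07816.
FeO (M=71.844): mol = 0.33058; Fe = 0.33058, O = 0.33058.
CaO (M=56.077): mol = 0.40872; Ca = 0.40872, O = 0.40872.
SiO2 (M=60.083): mol = 0.82386; Si = 0.82386, O = 1.64772.
ΣO = 2.46518; factor = 6/ΣO = 2.43390.
Si apfu = 0.82386 × 2.43390 = 2.005.

2.005 Si apfu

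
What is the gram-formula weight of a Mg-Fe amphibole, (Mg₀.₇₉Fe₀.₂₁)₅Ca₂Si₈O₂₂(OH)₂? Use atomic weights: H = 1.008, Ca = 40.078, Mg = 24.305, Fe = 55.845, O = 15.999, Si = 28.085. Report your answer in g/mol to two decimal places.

845.47 g/mol

The formula mass is the sum 3.95×24.305 + 1.05×55.845 + 2×40.078 + 8×28.085 + 24×15.999 + 2×1.008.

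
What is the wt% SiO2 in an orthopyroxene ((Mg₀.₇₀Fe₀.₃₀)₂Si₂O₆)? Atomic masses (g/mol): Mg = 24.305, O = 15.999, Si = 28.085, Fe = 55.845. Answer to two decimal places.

M((Mg₀.₇₀Fe₀.₃₀)₂Si₂O₆) = 219.698 g/mol; M(SiO2) = 60.083 g/mol.
Moles SiO2 per formula unit = 2 Si ÷ 1 = 2.0000.
SiO2 fraction = (2.0000 × 60.083) / 219.698 = 120.166/219.698 = 0.5470.

54.70 wt%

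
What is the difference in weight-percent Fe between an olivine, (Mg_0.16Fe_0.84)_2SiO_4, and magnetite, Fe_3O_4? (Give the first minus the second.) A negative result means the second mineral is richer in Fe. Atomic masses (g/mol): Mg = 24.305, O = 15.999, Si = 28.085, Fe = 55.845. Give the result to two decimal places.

-23.92 percentage points

Fe in (Mg_0.16Fe_0.84)_2SiO_4: molar mass 193.678 g/mol; 1.68×55.845 = 93.820 g → 48.44 wt%.
Fe in Fe_3O_4: molar mass 231.531 g/mol; 3×55.845 = 167.535 g → 72.36 wt%.
Difference = 48.44 − 72.36 = -23.92 percentage points.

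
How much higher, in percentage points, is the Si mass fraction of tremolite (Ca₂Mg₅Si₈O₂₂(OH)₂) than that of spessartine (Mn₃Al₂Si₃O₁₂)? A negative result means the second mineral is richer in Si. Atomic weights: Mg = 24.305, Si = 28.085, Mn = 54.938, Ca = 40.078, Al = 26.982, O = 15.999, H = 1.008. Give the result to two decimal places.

10.64 percentage points

First mineral: 224.680 g Si in 812.353 g formula = 27.66 wt% Si.
Second mineral: 84.255 g Si in 495.021 g formula = 17.02 wt% Si.
27.66% − 17.02% gives a difference of 10.64 percentage points.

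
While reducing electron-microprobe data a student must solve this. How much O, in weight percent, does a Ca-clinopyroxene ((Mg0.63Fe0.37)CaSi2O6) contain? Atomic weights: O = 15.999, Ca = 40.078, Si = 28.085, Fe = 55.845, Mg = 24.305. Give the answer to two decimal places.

42.06 weight percent

Formula mass = 0.63×24.305 + 0.37×55.845 + 1×40.078 + 2×28.085 + 6×15.999 = 228.217 g/mol, of which 95.994 g is O.
So O makes up 95.994/228.217 = 0.4206 of the mass, i.e. 42.06%.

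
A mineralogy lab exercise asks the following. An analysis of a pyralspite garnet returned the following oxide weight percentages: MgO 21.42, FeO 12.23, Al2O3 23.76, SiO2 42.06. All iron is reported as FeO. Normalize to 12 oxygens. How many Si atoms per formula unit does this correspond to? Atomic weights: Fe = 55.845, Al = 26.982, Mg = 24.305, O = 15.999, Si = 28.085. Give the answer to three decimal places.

MgO (M=40.304): mol = 0.53146; Mg = 0.53146, O = 0.53146.
FeO (M=71.844): mol = 0.17023; Fe = 0.17023, O = 0.17023.
Al2O3 (M=101.961): mol = 0.23303; Al = 0.46606, O = 0.69909.
SiO2 (M=60.083): mol = 0.70003; Si = 0.70003, O = 1.40006.
ΣO = 2.80084; factor = 12/ΣO = 4.28443.
Si apfu = 0.70003 × 4.28443 = 2.999.

2.999 Si apfu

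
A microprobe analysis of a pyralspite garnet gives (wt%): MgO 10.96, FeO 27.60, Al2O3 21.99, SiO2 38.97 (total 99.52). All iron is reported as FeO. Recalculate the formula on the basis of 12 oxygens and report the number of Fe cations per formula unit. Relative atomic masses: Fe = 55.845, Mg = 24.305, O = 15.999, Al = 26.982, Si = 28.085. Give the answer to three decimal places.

MgO: 10.96/40.304 = 0.27193 mol → 0.27193 mol Mg, 0.27193 mol O.
FeO: 27.60/71.844 = 0.38417 mol → 0.38417 mol Fe, 0.38417 mol O.
Al2O3: 21.99/101.961 = 0.21567 mol → 0.43134 mol Al, 0.64701 mol O.
SiO2: 38.97/60.083 = 0.64860 mol → 0.64860 mol Si, 1.29720 mol O.
Total oxygen = 2.60031 mol. Normalization factor = 12/2.60031 = 4.61483.
Fe per 12 O = 0.38417 × 4.61483 = 1.773.

1.773 Fe apfu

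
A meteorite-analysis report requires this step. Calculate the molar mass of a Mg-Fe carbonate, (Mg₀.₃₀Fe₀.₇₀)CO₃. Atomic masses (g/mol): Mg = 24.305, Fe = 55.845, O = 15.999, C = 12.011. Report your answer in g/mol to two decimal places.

M = 0.30*24.305 + 0.70*55.845 + 1*12.011 + 3*15.999

106.39 g/mol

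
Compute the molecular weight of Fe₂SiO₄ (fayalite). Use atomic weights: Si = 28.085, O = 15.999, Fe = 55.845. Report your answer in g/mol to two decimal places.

The formula mass is the sum 2*55.845 + 1*28.085 + 4*15.999.

203.77 g/mol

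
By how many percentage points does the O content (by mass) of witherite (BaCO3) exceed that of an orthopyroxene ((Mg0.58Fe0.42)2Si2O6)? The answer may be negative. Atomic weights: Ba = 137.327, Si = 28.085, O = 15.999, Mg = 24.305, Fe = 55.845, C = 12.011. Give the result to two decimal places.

-17.92 percentage points

First mineral: 47.997 g O in 197.335 g formula = 24.32 wt% O.
Second mineral: 95.994 g O in 227.268 g formula = 42.24 wt% O.
24.32% − 42.24% gives a difference of -17.92 percentage points.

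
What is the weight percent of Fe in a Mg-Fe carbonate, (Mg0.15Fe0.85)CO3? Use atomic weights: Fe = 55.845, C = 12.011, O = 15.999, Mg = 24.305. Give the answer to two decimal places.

42.72 weight percent

Molar mass of (Mg0.15Fe0.85)CO3: 0.15×24.305 + 0.85×55.845 + 1×12.011 + 3×15.999 = 111.122 g/mol.
Mass of Fe per formula unit: 0.85 × 55.845 = 47.468 g.
Weight fraction Fe = 47.468 / 111.122 = 0.4272.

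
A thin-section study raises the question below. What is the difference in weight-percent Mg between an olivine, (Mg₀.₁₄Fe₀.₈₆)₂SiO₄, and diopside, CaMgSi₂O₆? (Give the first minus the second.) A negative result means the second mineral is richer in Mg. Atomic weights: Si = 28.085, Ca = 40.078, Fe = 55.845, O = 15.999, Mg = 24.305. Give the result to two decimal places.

-7.73 percentage points

First mineral: 6.805 g Mg in 194.940 g formula = 3.49 wt% Mg.
Second mineral: 24.305 g Mg in 216.547 g formula = 11.22 wt% Mg.
3.49% − 11.22% gives a difference of -7.73 percentage points.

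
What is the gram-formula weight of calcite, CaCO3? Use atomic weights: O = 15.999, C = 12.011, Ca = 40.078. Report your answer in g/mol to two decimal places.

100.09 g/mol

Ca: 1 × 40.078 = 40.0780
C: 1 × 12.011 = 12.0110
O: 3 × 15.999 = 47.9970
Summing the contributions gives the formula mass.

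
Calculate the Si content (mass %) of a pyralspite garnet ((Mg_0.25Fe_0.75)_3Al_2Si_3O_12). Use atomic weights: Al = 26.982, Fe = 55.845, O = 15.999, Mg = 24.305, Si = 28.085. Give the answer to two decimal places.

M((Mg_0.25Fe_0.75)_3Al_2Si_3O_12) = 474.087 g/mol.
Si contributes 3 × 28.085 = 84.255 g per mole.
84.255/474.087 = 0.1777 → 17.77%.

17.77 mass %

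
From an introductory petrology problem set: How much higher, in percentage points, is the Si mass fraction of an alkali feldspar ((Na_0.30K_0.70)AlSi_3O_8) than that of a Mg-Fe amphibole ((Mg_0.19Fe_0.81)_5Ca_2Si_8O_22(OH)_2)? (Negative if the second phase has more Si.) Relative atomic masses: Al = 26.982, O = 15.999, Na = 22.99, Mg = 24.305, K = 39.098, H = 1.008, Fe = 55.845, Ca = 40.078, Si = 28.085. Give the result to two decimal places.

M((Na_0.30K_0.70)AlSi_3O_8) = 273.495 g/mol, so wt% Si = 84.255/273.495 × 100 = 30.81%.
M((Mg_0.19Fe_0.81)_5Ca_2Si_8O_22(OH)_2) = 940.090 g/mol, so wt% Si = 224.680/940.090 × 100 = 23.90%.
30.81 − 23.90 = 6.91 pp.

6.91 percentage points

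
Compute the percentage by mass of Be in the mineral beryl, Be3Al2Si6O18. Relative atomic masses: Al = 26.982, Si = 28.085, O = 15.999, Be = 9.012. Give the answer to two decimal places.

Molar mass of Be3Al2Si6O18: 3×9.012 + 2×26.982 + 6×28.085 + 18×15.999 = 537.492 g/mol.
Mass of Be per formula unit: 3 × 9.012 = 27.036 g.
Weight fraction Be = 27.036 / 537.492 = 0.0503.

5.03 weight percent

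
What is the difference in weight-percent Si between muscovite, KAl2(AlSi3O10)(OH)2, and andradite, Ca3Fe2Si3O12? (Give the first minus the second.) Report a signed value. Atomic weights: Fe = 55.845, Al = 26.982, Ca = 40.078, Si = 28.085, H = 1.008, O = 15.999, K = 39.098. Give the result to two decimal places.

4.57 percentage points

First mineral: 84.255 g Si in 398.303 g formula = 21.15 wt% Si.
Second mineral: 84.255 g Si in 508.167 g formula = 16.58 wt% Si.
21.15% − 16.58% gives a difference of 4.57 percentage points.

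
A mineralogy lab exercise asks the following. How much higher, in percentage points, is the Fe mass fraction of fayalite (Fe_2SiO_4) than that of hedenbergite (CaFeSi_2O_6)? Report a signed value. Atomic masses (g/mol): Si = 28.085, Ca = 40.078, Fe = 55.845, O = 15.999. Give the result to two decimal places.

32.30 percentage points

First mineral: 111.690 g Fe in 203.771 g formula = 54.81 wt% Fe.
Second mineral: 55.845 g Fe in 248.087 g formula = 22.51 wt% Fe.
54.81% − 22.51% gives a difference of 32.30 percentage points.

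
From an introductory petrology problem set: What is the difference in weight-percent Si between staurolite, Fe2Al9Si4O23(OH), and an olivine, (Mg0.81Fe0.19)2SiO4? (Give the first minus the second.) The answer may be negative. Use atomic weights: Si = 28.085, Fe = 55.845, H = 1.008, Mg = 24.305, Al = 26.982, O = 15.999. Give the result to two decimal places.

Si in Fe2Al9Si4O23(OH): molar mass 851.852 g/mol; 4×28.085 = 112.340 g → 13.19 wt%.
Si in (Mg0.81Fe0.19)2SiO4: molar mass 152.676 g/mol; 1×28.085 = 28.085 g → 18.40 wt%.
Difference = 13.19 − 18.40 = -5.21 percentage points.

-5.21 percentage points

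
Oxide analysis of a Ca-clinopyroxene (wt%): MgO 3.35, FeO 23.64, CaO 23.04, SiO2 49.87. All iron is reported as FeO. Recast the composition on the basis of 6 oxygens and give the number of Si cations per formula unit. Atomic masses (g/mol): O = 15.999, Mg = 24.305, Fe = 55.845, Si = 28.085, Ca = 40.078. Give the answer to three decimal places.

2.006 Si apfu

MgO (M=40.304): mol = 0.08312; Mg = 0.08312, O = 0.08312.
FeO (M=71.844): mol = 0.32905; Fe = 0.32905, O = 0.32905.
CaO (M=56.077): mol = 0.41086; Ca = 0.41086, O = 0.41086.
SiO2 (M=60.083): mol = 0.83002; Si = 0.83002, O = 1.66004.
ΣO = 2.48307; factor = 6/ΣO = 2.41636.
Si apfu = 0.83002 × 2.41636 = 2.006.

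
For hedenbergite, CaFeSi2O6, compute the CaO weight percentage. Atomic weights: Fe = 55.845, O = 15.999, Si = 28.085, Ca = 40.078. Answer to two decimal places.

Molar mass of CaFeSi2O6 = 1*40.078 + 1*55.845 + 2*28.085 + 6*15.999 = 248.087 g/mol.
Each formula unit contains 1 Ca, equivalent to 1/1 = 1.0000 mol CaO.
M(CaO) = 1×40.078 + 1×15.999 = 56.077 g/mol.
Mass of CaO per formula unit = 1.0000 × 56.077 = 56.077 g.
CaO wt% = 56.077 / 248.087 × 100 = 22.60%.

22.60 wt%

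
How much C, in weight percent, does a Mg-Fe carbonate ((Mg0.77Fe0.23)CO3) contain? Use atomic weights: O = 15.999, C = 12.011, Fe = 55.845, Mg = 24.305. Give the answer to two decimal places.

13.12 weight percent

M((Mg0.77Fe0.23)CO3) = 91.567 g/mol.
C contributes 1 × 12.011 = 12.011 g per mole.
12.011/91.567 = 0.1312 → 13.12%.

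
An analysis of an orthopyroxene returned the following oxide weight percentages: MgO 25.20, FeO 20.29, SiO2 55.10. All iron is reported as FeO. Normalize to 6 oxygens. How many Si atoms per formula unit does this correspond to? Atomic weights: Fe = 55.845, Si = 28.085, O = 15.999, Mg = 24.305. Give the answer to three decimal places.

25.20 wt% MgO ÷ 40.304 g/mol = 0.62525 mol, giving 0.62525 Mg and 0.62525 O.
20.29 wt% FeO ÷ 71.844 g/mol = 0.28242 mol, giving 0.28242 Fe and 0.28242 O.
55.10 wt% SiO2 ÷ 60.083 g/mol = 0.91706 mol, giving 0.91706 Si and 1.83412 O.
Oxygen sums to 2.74179; scaling by 6/2.74179 = 2.18835 puts the formula on 6 O.
Si: 0.91706 × 2.18835 = 2.007 atoms per formula unit.

2.007 Si apfu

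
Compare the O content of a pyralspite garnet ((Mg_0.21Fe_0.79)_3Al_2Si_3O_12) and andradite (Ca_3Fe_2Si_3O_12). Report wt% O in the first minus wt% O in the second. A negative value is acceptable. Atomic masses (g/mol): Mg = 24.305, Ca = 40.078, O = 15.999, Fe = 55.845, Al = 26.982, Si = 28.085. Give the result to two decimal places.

2.40 percentage points

First mineral: 191.988 g O in 477.872 g formula = 40.18 wt% O.
Second mineral: 191.988 g O in 508.167 g formula = 37.78 wt% O.
40.18% − 37.78% gives a difference of 2.40 percentage points.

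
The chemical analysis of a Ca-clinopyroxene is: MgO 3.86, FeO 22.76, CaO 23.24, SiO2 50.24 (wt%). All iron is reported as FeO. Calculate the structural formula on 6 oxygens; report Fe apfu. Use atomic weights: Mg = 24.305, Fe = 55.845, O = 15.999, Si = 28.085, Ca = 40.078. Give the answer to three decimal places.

0.761 Fe apfu

MgO: 3.86/40.304 = 0.09577 mol → 0.09577 mol Mg, 0.09577 mol O.
FeO: 22.76/71.844 = 0.31680 mol → 0.31680 mol Fe, 0.31680 mol O.
CaO: 23.24/56.077 = 0.41443 mol → 0.41443 mol Ca, 0.41443 mol O.
SiO2: 50.24/60.083 = 0.83618 mol → 0.83618 mol Si, 1.67236 mol O.
Total oxygen = 2.49936 mol. Normalization factor = 6/2.49936 = 2.40061.
Fe per 6 O = 0.31680 × 2.40061 = 0.761.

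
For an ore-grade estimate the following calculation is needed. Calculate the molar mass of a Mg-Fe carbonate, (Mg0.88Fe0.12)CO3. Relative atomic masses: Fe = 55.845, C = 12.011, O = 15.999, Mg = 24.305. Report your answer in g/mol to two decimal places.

88.10 g/mol

The formula mass is the sum 0.88(24.305) + 0.12(55.845) + 1(12.011) + 3(15.999).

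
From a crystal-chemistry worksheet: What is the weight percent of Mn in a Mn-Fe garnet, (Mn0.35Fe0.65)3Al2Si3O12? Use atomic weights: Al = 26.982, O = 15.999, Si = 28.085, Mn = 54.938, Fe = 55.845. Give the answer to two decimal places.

Formula mass = 1.05*54.938 + 1.95*55.845 + 2*26.982 + 3*28.085 + 12*15.999 = 496.790 g/mol, of which 57.685 g is Mn.
So Mn makes up 57.685/496.790 = 0.1161 of the mass, i.e. 11.61%.

11.61 wt%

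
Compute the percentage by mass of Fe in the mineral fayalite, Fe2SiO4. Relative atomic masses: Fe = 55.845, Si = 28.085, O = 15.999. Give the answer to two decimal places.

54.81 wt%

Formula mass = 2·55.845 + 1·28.085 + 4·15.999 = 203.771 g/mol, of which 111.690 g is Fe.
So Fe makes up 111.690/203.771 = 0.5481 of the mass, i.e. 54.81%.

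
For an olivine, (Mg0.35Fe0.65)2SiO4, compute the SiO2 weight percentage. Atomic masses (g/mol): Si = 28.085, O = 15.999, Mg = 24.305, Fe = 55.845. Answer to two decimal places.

Molar mass of (Mg0.35Fe0.65)2SiO4 = 0.70*24.305 + 1.30*55.845 + 1*28.085 + 4*15.999 = 181.693 g/mol.
Each formula unit contains 1 Si, equivalent to 1/1 = 1.0000 mol SiO2.
M(SiO2) = 1×28.085 + 2×15.999 = 60.083 g/mol.
Mass of SiO2 per formula unit = 1.0000 × 60.083 = 60.083 g.
SiO2 wt% = 60.083 / 181.693 × 100 = 33.07%.

33.07 wt%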